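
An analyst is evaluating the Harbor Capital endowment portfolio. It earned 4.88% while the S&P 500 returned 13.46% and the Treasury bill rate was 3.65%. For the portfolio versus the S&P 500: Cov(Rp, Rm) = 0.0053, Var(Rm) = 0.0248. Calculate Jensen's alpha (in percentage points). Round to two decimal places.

-0.87

β = Cov / Var = 0.0053 / 0.0248 = 0.2137
E[R] = Rf + β(Rm − Rf) = 3.65% + 0.2137 × (13.46% − 3.65%) = 5.7464%
α = Rp − E[R] = 4.88% − 5.7464% = -0.8664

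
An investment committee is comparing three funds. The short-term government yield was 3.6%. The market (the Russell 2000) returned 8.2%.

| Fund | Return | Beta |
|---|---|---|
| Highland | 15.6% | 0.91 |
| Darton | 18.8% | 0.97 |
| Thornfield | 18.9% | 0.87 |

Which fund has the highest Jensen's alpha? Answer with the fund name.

Thornfield

Highland: α = 15.6% − [3.6% + 0.91 × (8.2% − 3.6%)] = 7.814
Darton: α = 18.8% − [3.6% + 0.97 × (8.2% − 3.6%)] = 10.738
Thornfield: α = 18.9% − [3.6% + 0.87 × (8.2% − 3.6%)] = 11.298
Highest: Thornfield (11.298).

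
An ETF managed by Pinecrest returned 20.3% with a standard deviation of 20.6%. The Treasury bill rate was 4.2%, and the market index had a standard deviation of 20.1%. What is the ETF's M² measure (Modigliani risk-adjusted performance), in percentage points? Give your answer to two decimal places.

Sharpe = (Rp − Rf) / σp = (20.3% − 4.2%) / 20.6% = 0.7816
M² = Rf + Sharpe × σm = 4.2% + 0.7816 × 20.1% = 19.9102%

19.91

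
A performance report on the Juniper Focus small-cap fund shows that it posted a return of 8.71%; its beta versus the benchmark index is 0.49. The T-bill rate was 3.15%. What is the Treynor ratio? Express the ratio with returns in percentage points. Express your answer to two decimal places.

Treynor = (Rp − Rf) / β = (8.71% − 3.15%) / 0.49 = 5.56 / 0.49 = 11.3469

11.35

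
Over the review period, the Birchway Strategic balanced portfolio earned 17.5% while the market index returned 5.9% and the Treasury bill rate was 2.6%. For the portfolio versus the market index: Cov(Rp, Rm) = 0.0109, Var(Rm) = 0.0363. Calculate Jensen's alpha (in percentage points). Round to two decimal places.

β = Cov / Var = 0.0109 / 0.0363 = 0.3003
E[R] = Rf + β(Rm − Rf) = 2.6% + 0.3003 × (5.9% − 2.6%) = 3.5910%
α = Rp − E[R] = 17.5% − 3.5910% = 13.9090

13.91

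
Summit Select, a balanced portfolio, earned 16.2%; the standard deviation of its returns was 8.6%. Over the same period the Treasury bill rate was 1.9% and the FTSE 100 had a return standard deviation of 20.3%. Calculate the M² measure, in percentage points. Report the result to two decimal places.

35.65

Sharpe = (Rp − Rf) / σp = (16.2% − 1.9%) / 8.6% = 1.6628
M² = Rf + Sharpe × σm = 1.9% + 1.6628 × 20.3% = 35.6548%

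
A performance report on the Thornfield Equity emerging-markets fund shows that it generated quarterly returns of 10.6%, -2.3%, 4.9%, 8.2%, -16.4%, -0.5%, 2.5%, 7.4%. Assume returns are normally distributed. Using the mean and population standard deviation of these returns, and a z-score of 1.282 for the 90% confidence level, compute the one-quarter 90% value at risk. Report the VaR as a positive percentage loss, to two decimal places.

8.47

μ = (10.6 − 2.3 + 4.9 + 8.2 − 16.4 − 0.5 + 2.5 + 7.4) / 8 = 1.8000%
Σ(r − μ)² = 513.2000; population σ = √(513.2000/8) = 8.0094%
VaR = −(μ − z·σ) = −(1.8000 − 1.282 × 8.0094) = −(-8.4681) = 8.4681%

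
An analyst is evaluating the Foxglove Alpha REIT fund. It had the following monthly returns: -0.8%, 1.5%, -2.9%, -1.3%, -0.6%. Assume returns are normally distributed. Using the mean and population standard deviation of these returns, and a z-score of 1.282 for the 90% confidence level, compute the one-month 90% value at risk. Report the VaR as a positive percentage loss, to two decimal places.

2.63

r̄ = (-0.8 + 1.5 − 2.9 − 1.3 − 0.6) / 5 = -4.10 / 5 = -0.8200%
Σ(r − r̄)² = 9.9880; population σ = √(9.9880/5) = 1.4134%
VaR = −(r̄ − z·σ) = −(-0.8200 − 1.282 × 1.4134) = −(-2.6320) = 2.6320%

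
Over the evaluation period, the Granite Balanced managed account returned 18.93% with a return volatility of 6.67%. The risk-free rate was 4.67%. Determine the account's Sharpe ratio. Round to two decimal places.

Sharpe = (Rp − Rf) / σp = (18.93% − 4.67%) / 6.67% = 14.26% / 6.67% = 2.1379

2.14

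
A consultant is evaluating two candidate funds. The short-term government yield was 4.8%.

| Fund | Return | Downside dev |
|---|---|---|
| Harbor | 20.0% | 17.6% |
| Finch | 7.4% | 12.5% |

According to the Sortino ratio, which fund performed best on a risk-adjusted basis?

Harbor: Sortino ratio = (20.0% − 4.8%) / 17.6% = 0.864
Finch: Sortino ratio = (7.4% − 4.8%) / 12.5% = 0.208
Highest: Harbor (0.864).

Harbor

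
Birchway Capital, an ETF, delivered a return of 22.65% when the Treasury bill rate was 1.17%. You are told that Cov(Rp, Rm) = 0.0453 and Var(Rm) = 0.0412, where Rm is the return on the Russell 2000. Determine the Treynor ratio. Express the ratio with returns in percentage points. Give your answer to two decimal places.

19.54

β = Cov / Var = 0.0453 / 0.0412 = 1.0995
Treynor = (Rp − Rf) / β = (22.65% − 1.17%) / 1.0995 = 21.48 / 1.0995 = 19.5362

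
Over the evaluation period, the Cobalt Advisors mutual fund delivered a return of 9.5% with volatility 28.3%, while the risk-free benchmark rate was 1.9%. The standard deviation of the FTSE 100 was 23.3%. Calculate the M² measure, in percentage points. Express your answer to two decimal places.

8.16

Sharpe = (Rp − Rf) / σp = (9.5% − 1.9%) / 28.3% = 0.2686
M² = Rf + Sharpe × σm = 1.9% + 0.2686 × 23.3% = 8.1584%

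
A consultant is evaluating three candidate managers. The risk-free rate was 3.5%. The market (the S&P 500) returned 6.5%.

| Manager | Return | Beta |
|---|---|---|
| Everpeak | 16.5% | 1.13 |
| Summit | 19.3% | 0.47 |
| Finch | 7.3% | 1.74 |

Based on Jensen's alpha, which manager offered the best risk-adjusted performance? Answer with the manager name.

Summit

Everpeak: α = 16.5% − [3.5% + 1.13 × (6.5% − 3.5%)] = 9.610
Summit: α = 19.3% − [3.5% + 0.47 × (6.5% − 3.5%)] = 14.390
Finch: α = 7.3% − [3.5% + 1.74 × (6.5% − 3.5%)] = -1.420
Highest: Summit (14.390).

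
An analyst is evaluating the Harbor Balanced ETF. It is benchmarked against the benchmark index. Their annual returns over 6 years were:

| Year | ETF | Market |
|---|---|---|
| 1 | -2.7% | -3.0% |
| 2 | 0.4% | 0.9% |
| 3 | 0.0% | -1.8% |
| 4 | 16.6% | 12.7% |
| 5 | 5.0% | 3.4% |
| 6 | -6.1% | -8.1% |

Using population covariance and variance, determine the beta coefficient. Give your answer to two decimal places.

r̄p = 2.2000%,  r̄m = 0.6833%
Cov = Σ(rp − r̄p)(rm − r̄m) / 6 = 46.1117
Var(rm) = Σ(rm − r̄m)² / 6 = 41.4514
β = Cov / Var = 46.1117 / 41.4514 = 1.1124

1.11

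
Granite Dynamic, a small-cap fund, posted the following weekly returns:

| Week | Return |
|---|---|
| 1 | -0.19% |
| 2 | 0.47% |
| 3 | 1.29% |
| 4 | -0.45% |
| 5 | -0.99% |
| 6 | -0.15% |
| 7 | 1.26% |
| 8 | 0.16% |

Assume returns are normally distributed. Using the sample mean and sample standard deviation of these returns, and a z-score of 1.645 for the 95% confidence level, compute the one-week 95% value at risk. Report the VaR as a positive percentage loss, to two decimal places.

μ = (-0.19 + 0.47 + 1.29 − 0.45 − 0.99 − 0.15 + 1.26 + 0.16) / 8 = 0.1750%
Sample std dev = √[4.4944 / 7] = 0.8013%
VaR = −(μ − z·σ) = −(0.1750 − 1.645 × 0.8013) = −(-1.1431) = 1.1431%

1.14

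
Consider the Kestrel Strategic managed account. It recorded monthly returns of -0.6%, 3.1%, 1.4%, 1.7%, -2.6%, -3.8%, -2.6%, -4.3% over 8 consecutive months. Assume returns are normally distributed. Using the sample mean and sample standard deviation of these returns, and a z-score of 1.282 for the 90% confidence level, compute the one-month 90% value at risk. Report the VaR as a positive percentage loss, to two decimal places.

4.52

r̄ = (-0.6 + 3.1 + 1.4 + 1.7 − 2.6 − 3.8 − 2.6 − 4.3) / 8 = -0.9625%
Sample σ = √[Σ(r − r̄)² / 7] = √[53.8588 / 7] = √7.6941 = 2.7738%
VaR = −(r̄ − z·σ) = −(-0.9625 − 1.282 × 2.7738) = −(-4.5185) = 4.5185%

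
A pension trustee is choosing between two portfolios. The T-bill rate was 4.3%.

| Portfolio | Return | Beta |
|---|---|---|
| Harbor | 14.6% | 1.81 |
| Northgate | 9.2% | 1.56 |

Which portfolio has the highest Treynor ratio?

Harbor

Harbor: Treynor = (14.6% − 4.3%) / 1.81 = 5.691
Northgate: Treynor = (9.2% − 4.3%) / 1.56 = 3.141
Highest: Harbor (5.691).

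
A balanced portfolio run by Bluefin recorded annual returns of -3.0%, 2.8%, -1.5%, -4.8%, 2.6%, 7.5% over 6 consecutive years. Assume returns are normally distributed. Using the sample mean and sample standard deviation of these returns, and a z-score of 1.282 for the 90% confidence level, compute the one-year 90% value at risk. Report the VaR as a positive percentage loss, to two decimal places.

Mean return r̄ = 3.60 / 6 = 0.6000%
Σ(r − r̄)² = (-3 − 0.6000)² + (2.8 − 0.6000)² + … = 102.9800
σ = √[102.9800 / 5] = 4.5383%
VaR = −(r̄ − z·σ) = −(0.6000 − 1.282 × 4.5383) = −(-5.2181) = 5.2181%

5.22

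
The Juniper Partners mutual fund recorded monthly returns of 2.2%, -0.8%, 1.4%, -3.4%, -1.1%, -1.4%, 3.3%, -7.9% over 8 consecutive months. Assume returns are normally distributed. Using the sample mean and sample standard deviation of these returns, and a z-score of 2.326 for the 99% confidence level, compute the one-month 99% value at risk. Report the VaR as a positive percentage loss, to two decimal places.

r̄ = (2.2 − 0.8 + 1.4 − 3.4 − 1.1 − 1.4 + 3.3 − 7.9) / 8 = -0.9625%
Σ(r − r̄)² = (2.2 − (-0.9625))² + (-0.8 − (-0.9625))² + (1.4 − (-0.9625))² + … = 88.0588
sample σ = √(88.0588 / 7) = √12.5798 = 3.5468%
VaR = −(r̄ − z·σ) = −(-0.9625 − 2.326 × 3.5468) = −(-9.2124) = 9.2124%

9.21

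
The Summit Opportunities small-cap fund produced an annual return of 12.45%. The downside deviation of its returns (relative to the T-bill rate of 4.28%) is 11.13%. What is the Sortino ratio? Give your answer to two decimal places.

Sortino = (Rp − Rf) / σd = (12.45% − 4.28%) / 11.13% = 8.17% / 11.13% = 0.7341

0.73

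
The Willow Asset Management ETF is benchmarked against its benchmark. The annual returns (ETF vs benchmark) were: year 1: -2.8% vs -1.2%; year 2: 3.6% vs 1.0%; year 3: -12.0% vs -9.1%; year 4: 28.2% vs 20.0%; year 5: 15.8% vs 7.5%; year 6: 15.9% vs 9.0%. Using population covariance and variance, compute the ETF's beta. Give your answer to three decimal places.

r̄p = 8.1167%,  r̄m = 4.5333%
Cov = Σ(rp − r̄p)(rm − r̄m) / 6 = 120.1644
Var(rm) = Σ(rm − r̄m)² / 6 = 83.1989
β = Cov / Var = 120.1644 / 83.1989 = 1.4443

1.444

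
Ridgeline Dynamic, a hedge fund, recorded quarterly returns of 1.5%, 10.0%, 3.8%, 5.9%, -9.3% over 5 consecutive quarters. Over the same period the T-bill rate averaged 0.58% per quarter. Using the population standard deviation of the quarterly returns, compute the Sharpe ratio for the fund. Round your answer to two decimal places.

r̄ = (1.5 + 10 + 3.8 + 5.9 − 9.3) / 5 = 11.90 / 5 = 2.3800%
Population σ = √[Σ(r − r̄)² / 5] = √[209.6680 / 5] = √41.9336 = 6.4756%
Sharpe = (r̄ − rf) / σ = (2.3800 − 0.58) / 6.4756 = 1.8000 / 6.4756 = 0.2780

0.28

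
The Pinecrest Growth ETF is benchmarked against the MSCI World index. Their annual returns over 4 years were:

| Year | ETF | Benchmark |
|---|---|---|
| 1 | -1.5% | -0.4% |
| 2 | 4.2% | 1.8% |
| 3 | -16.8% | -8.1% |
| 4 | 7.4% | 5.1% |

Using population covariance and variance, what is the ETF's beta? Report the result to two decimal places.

1.90

r̄p = -1.6750%,  r̄m = -0.4000%
Cov = Σ(rp − r̄p)(rm − r̄m) / 4 = 44.8250
Var(rm) = Σ(rm − r̄m)² / 4 = 23.5950
β = Cov / Var = 44.8250 / 23.5950 = 1.8998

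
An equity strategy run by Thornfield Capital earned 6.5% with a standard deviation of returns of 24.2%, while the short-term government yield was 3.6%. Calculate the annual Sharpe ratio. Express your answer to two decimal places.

0.12

Sharpe = (Rp − Rf) / σp = (6.5% − 3.6%) / 24.2% = 2.90% / 24.2% = 0.1198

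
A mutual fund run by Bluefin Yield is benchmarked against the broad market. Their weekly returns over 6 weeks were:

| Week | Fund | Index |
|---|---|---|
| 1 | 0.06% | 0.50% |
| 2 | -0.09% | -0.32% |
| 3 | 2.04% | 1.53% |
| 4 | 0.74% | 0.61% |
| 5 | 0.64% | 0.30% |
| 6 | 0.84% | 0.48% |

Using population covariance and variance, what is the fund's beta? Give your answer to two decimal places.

r̄p = 0.7050%,  r̄m = 0.5167%
Cov = Σ(rp − r̄p)(rm − r̄m) / 6 = 0.3402
Var(rm) = Σ(rm − r̄m)² / 6 = 0.2974
β = Cov / Var = 0.3402 / 0.2974 = 1.1439

1.14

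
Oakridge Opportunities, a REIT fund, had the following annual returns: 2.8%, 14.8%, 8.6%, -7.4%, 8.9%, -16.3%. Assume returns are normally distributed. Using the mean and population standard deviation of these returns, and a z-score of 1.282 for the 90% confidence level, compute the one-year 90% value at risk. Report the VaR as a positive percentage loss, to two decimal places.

r̄ = (2.8 + 14.8 + 8.6 − 7.4 + 8.9 − 16.3) / 6 = 1.9000%
Σ(r − r̄)² = (2.8 − 1.9000)² + (14.8 − 1.9000)² + (8.6 − 1.9000)² + … = 678.8400
population σ = √(678.8400 / 6) = √113.1400 = 10.6367%
VaR = −(r̄ − z·σ) = −(1.9000 − 1.282 × 10.6367) = −(-11.7362) = 11.7362%

11.74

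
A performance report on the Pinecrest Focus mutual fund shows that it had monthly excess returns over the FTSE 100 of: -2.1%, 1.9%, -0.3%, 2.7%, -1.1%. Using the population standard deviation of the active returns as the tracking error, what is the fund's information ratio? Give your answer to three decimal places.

r̄ = (-2.1 + 1.9 − 0.3 + 2.7 − 1.1) / 5 = 1.10 / 5 = 0.2200%
Population std dev = √[16.3680 / 5] = 1.8093%
IR = r̄ / tracking error = 0.2200 / 1.8093 = 0.1216

0.122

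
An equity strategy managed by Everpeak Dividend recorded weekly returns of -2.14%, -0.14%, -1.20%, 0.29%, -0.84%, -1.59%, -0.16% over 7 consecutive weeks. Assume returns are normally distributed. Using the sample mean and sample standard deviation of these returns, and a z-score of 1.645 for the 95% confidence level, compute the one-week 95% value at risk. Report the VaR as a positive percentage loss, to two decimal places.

2.27

r̄ = (-2.14 − 0.14 − 1.2 + 0.29 − 0.84 − 1.59 − 0.16) / 7 = -0.8257%
Σ(r − r̄)² = (-2.14 − (-0.8257))² + (-0.14 − (-0.8257))² + (-1.2 − (-0.8257))² + … = 4.6100
sample σ = √(4.6100 / 6) = √0.7683 = 0.8765%
VaR = −(r̄ − z·σ) = −(-0.8257 − 1.645 × 0.8765) = −(-2.2675) = 2.2675%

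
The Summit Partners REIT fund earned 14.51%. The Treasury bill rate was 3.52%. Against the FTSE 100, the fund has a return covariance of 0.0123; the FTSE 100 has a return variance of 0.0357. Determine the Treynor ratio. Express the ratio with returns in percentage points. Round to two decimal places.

β = Cov / Var = 0.0123 / 0.0357 = 0.3445
Treynor = (Rp − Rf) / β = (14.51% − 3.52%) / 0.3445 = 10.99 / 0.3445 = 31.9013

31.90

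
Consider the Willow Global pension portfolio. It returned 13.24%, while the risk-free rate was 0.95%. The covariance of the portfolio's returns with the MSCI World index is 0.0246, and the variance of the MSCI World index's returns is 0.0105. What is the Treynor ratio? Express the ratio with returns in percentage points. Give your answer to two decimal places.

β = Cov / Var = 0.0246 / 0.0105 = 2.3429
Treynor = (Rp − Rf) / β = (13.24% − 0.95%) / 2.3429 = 12.29 / 2.3429 = 5.2456

5.25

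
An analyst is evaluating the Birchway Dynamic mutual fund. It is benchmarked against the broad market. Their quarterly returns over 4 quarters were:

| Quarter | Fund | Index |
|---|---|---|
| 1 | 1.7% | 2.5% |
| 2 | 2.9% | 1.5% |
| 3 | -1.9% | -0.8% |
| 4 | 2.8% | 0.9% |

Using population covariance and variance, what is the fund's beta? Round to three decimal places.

1.218

r̄p = 1.3750%,  r̄m = 1.0250%
Cov = Σ(rp − r̄p)(rm − r̄m) / 4 = 1.7506
Var(rm) = Σ(rm − r̄m)² / 4 = 1.4369
β = Cov / Var = 1.7506 / 1.4369 = 1.2183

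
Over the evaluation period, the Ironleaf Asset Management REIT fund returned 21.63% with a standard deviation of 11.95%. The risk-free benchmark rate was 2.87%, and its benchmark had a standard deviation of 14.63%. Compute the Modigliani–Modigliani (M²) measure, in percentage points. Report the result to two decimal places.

25.84

Sharpe = (Rp − Rf) / σp = (21.63% − 2.87%) / 11.95% = 1.5699
M² = Rf + Sharpe × σm = 2.87% + 1.5699 × 14.63% = 25.8376%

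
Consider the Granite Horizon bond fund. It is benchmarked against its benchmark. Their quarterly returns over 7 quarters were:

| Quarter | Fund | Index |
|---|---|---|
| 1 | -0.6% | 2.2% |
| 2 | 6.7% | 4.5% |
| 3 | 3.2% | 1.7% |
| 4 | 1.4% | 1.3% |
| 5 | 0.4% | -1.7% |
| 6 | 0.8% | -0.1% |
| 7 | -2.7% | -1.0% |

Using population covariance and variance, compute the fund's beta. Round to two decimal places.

1.08

r̄p = 1.3143%,  r̄m = 0.9857%
Cov = Σ(rp − r̄p)(rm − r̄m) / 7 = 4.1373
Var(rm) = Σ(rm − r̄m)² / 7 = 3.8241
β = Cov / Var = 4.1373 / 3.8241 = 1.0819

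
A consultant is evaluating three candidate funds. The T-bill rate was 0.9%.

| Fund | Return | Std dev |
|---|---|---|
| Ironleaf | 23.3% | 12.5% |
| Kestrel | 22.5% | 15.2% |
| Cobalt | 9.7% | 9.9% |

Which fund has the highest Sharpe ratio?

Ironleaf: Sharpe ratio = (23.3% − 0.9%) / 12.5% = 1.792
Kestrel: Sharpe ratio = (22.5% − 0.9%) / 15.2% = 1.421
Cobalt: Sharpe ratio = (9.7% − 0.9%) / 9.9% = 0.889
Highest: Ironleaf (1.792).

Ironleaf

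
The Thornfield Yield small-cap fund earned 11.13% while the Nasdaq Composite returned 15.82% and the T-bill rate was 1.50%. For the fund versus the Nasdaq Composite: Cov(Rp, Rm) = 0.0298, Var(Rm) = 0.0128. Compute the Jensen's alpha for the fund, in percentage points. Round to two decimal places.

β = Cov / Var = 0.0298 / 0.0128 = 2.3281
E[R] = Rf + β(Rm − Rf) = 1.50% + 2.3281 × (15.82% − 1.50%) = 34.8384%
α = Rp − E[R] = 11.13% − 34.8384% = -23.7084

-23.71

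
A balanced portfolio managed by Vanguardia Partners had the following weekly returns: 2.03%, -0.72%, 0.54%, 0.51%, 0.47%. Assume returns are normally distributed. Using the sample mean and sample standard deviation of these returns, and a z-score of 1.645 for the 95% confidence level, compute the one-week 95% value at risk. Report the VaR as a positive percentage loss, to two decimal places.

1.04

Mean return μ = 2.830 / 5 = 0.5660%
Sample σ = √[Σ(r − μ)² / 4] = √[3.8101 / 4] = √0.9525 = 0.9760%
VaR = −(μ − z·σ) = −(0.5660 − 1.645 × 0.9760) = −(-1.0395) = 1.0395%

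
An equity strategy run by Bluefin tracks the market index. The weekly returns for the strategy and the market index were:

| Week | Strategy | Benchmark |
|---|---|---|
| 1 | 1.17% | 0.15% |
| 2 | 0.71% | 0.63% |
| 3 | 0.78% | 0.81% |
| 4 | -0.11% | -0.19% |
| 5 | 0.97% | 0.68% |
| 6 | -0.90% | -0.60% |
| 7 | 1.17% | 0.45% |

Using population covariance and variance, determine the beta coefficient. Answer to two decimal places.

r̄p = 0.5414%,  r̄m = 0.2757%
Cov = Σ(rp − r̄p)(rm − r̄m) / 7 = 0.2795
Var(rm) = Σ(rm − r̄m)² / 7 = 0.2292
β = Cov / Var = 0.2795 / 0.2292 = 1.2195

1.22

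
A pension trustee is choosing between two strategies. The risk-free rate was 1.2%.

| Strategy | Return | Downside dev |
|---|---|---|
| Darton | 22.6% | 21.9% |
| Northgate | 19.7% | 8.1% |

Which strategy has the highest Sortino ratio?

Darton: Sortino ratio = (22.6% − 1.2%) / 21.9% = 0.977
Northgate: Sortino ratio = (19.7% − 1.2%) / 8.1% = 2.284
Highest: Northgate (2.284).

Northgate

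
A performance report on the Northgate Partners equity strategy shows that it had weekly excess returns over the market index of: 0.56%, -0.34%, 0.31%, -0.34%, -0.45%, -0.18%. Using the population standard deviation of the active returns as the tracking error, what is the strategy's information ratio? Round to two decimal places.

-0.20

μ = (0.56 − 0.34 + 0.31 − 0.34 − 0.45 − 0.18) / 6 = -0.440 / 6 = -0.0733%
Population σ = √[Σ(r − μ)² / 6] = √[0.8435 / 6] = √0.1406 = 0.3750%
IR = μ / tracking error = -0.0733 / 0.3750 = -0.1955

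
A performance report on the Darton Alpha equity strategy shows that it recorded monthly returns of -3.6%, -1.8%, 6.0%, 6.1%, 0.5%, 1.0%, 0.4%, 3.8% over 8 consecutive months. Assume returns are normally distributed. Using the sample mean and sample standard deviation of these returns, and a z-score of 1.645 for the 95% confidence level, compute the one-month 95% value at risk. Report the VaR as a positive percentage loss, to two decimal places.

4.22

Mean return r̄ = 12.40 / 8 = 1.5500%
Σ(r − r̄)² = 86.0400; sample σ = √(86.0400/7) = 3.5059%
VaR = −(r̄ − z·σ) = −(1.5500 − 1.645 × 3.5059) = −(-4.2172) = 4.2172%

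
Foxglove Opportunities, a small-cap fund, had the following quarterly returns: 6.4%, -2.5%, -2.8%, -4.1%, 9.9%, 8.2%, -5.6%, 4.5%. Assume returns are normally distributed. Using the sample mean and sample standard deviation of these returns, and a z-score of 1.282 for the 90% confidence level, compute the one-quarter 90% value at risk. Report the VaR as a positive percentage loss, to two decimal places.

r̄ = (6.4 − 2.5 − 2.8 − 4.1 + 9.9 + 8.2 − 5.6 + 4.5) / 8 = 1.7500%
Sample std dev = √[264.2200 / 7] = 6.1438%
VaR = −(r̄ − z·σ) = −(1.7500 − 1.282 × 6.1438) = −(-6.1264) = 6.1264%

6.13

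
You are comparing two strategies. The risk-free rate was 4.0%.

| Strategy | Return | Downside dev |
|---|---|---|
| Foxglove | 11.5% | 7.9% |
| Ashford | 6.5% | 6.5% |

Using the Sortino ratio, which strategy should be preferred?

Foxglove: Sortino ratio = (11.5% − 4.0%) / 7.9% = 0.949
Ashford: Sortino ratio = (6.5% − 4.0%) / 6.5% = 0.385
Highest: Foxglove (0.949).

Foxglove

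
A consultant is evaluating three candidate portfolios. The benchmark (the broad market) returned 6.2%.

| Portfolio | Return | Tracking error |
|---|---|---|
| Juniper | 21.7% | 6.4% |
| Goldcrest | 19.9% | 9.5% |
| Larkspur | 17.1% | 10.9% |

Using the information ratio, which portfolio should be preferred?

Juniper

Juniper: IR = (21.7% − 6.2%) / 6.4% = 2.422
Goldcrest: IR = (19.9% − 6.2%) / 9.5% = 1.442
Larkspur: IR = (17.1% − 6.2%) / 10.9% = 1.000
Highest: Juniper (2.422).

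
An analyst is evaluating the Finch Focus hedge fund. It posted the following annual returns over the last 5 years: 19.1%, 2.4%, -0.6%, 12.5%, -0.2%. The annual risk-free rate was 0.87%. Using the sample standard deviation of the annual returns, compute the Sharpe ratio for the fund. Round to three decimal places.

0.659

r̄ = (19.1 + 2.4 − 0.6 + 12.5 − 0.2) / 5 = 33.20 / 5 = 6.6400%
Σ(r − r̄)² = 306.7720; sample σ = √(306.7720/4) = 8.7575%
Sharpe = (r̄ − rf) / σ = (6.6400 − 0.87) / 8.7575 = 5.7700 / 8.7575 = 0.6589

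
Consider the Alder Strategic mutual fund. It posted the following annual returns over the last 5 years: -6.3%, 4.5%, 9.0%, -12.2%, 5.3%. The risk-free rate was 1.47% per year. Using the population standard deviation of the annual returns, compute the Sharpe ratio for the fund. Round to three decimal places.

-0.177

r̄ = (-6.3 + 4.5 + 9 − 12.2 + 5.3) / 5 = 0.30 / 5 = 0.0600%
Σ(r − r̄)² = 317.8520; population σ = √(317.8520/5) = 7.9731%
Sharpe = (r̄ − rf) / σ = (0.0600 − 1.47) / 7.9731 = -1.4100 / 7.9731 = -0.1768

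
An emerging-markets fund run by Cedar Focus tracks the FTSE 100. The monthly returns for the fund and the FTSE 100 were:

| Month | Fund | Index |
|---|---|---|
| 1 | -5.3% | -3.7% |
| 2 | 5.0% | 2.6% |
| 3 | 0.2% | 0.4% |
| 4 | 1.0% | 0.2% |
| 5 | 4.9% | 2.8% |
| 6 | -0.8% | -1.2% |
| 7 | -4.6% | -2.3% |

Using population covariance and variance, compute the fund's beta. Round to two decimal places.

1.66

r̄p = 0.0571%,  r̄m = -0.1714%
Cov = Σ(rp − r̄p)(rm − r̄m) / 7 = 8.3169
Var(rm) = Σ(rm − r̄m)² / 7 = 5.0020
β = Cov / Var = 8.3169 / 5.0020 = 1.6627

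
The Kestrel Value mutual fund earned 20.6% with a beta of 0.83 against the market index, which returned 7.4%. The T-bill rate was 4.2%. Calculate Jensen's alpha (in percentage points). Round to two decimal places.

13.74

CAPM expected return = Rf + β(Rm − Rf) = 4.2% + 0.83 × (7.4% − 4.2%) = 4.2 + 0.83 × 3.20 = 6.8560%
Jensen's α = Rp − E[R] = 20.6% − 6.8560% = 13.7440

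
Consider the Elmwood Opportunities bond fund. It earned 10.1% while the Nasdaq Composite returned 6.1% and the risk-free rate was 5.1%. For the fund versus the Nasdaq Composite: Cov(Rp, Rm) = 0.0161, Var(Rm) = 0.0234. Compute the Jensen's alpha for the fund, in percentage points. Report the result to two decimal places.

β = Cov / Var = 0.0161 / 0.0234 = 0.6880
E[R] = Rf + β(Rm − Rf) = 5.1% + 0.6880 × (6.1% − 5.1%) = 5.7880%
α = Rp − E[R] = 10.1% − 5.7880% = 4.3120

4.31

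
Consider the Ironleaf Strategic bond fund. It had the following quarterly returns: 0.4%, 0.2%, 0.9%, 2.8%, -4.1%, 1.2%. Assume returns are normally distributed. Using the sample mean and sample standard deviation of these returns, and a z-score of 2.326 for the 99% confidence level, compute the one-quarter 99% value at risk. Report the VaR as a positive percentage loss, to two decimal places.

5.15

Mean return r̄ = 1.40 / 6 = 0.2333%
Σ(r − r̄)² = (0.4 − 0.2333)² + (0.2 − 0.2333)² + … = 26.7733
σ = √[26.7733 / 5] = 2.3140%
VaR = −(r̄ − z·σ) = −(0.2333 − 2.326 × 2.3140) = −(-5.1491) = 5.1491%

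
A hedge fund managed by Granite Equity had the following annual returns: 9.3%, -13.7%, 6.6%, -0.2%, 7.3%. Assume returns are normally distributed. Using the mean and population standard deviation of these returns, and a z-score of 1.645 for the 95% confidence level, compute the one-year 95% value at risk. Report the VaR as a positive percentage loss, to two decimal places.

r̄ = (9.3 − 13.7 + 6.6 − 0.2 + 7.3) / 5 = 1.8600%
Population σ = √[Σ(r − r̄)² / 5] = √[353.7720 / 5] = √70.7544 = 8.4116%
VaR = −(r̄ − z·σ) = −(1.8600 − 1.645 × 8.4116) = −(-11.9771) = 11.9771%

11.98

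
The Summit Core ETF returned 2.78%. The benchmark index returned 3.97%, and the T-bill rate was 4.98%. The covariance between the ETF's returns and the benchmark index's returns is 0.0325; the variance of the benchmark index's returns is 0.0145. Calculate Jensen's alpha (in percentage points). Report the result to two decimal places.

0.06

β = Cov / Var = 0.0325 / 0.0145 = 2.2414
E[R] = Rf + β(Rm − Rf) = 4.98% + 2.2414 × (3.97% − 4.98%) = 2.7162%
α = Rp − E[R] = 2.78% − 2.7162% = 0.0638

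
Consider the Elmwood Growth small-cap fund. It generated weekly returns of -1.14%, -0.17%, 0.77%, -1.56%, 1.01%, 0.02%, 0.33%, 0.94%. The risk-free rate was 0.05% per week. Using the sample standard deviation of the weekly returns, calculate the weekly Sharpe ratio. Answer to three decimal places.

-0.026

r̄ = (-1.14 − 0.17 + 0.77 − 1.56 + 1.01 + 0.02 + 0.33 + 0.94) / 8 = 0.0250%
Σ(r − r̄)² = (-1.14 − 0.0250)² + (-0.17 − 0.0250)² + … = 6.3630
σ = √[6.3630 / 7] = 0.9534%
Sharpe = (r̄ − rf) / σ = (0.0250 − 0.05) / 0.9534 = -0.0250 / 0.9534 = -0.0262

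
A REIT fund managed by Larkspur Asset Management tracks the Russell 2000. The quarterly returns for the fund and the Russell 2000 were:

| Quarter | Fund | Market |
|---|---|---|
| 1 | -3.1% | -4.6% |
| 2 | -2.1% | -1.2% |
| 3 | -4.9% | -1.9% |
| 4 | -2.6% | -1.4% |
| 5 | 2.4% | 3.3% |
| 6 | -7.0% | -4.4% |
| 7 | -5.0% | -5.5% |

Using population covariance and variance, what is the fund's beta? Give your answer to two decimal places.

0.86

r̄p = -3.1857%,  r̄m = -2.2429%
Cov = Σ(rp − r̄p)(rm − r̄m) / 7 = 6.5620
Var(rm) = Σ(rm − r̄m)² / 7 = 7.6367
β = Cov / Var = 6.5620 / 7.6367 = 0.8593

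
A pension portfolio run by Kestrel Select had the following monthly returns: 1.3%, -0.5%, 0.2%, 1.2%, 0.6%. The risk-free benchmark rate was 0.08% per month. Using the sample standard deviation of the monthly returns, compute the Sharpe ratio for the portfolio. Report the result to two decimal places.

Mean return r̄ = 2.80 / 5 = 0.5600%
Σ(r − r̄)² = (1.3 − 0.5600)² + (-0.5 − 0.5600)² + … = 2.2120
sample σ = √(2.2120 / 4) = √0.5530 = 0.7436%
Sharpe = (r̄ − rf) / σ = (0.5600 − 0.08) / 0.7436 = 0.4800 / 0.7436 = 0.6455

0.65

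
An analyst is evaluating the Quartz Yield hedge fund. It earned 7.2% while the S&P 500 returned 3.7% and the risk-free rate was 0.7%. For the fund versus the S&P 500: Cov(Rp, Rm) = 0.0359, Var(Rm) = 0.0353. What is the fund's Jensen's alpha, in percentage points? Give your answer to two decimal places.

3.45

β = Cov / Var = 0.0359 / 0.0353 = 1.0170
E[R] = Rf + β(Rm − Rf) = 0.7% + 1.0170 × (3.7% − 0.7%) = 3.7510%
α = Rp − E[R] = 7.2% − 3.7510% = 3.4490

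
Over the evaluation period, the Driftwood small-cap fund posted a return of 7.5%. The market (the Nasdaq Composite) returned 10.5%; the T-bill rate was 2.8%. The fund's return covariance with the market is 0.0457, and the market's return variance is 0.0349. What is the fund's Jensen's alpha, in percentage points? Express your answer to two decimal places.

-5.38

β = Cov / Var = 0.0457 / 0.0349 = 1.3095
E[R] = Rf + β(Rm − Rf) = 2.8% + 1.3095 × (10.5% − 2.8%) = 12.8832%
α = Rp − E[R] = 7.5% − 12.8832% = -5.3832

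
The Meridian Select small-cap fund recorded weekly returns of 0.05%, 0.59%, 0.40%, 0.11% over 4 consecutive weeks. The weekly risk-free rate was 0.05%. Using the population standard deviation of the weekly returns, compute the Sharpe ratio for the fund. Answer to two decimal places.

r̄ = (0.05 + 0.59 + 0.4 + 0.11) / 4 = 0.2875%
Σ(r − r̄)² = 0.1921; population σ = √(0.1921/4) = 0.2191%
Sharpe = (r̄ − rf) / σ = (0.2875 − 0.05) / 0.2191 = 0.2375 / 0.2191 = 1.0840

1.08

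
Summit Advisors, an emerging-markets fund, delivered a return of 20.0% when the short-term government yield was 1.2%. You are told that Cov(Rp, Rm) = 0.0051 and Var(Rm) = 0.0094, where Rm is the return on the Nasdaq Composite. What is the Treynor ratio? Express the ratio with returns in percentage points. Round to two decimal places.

34.65

β = Cov / Var = 0.0051 / 0.0094 = 0.5426
Treynor = (Rp − Rf) / β = (20.0% − 1.2%) / 0.5426 = 18.80 / 0.5426 = 34.6480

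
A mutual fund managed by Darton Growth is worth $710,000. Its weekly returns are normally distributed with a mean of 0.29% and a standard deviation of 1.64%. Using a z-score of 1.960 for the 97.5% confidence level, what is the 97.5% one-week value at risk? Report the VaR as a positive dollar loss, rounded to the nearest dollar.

$20,763

Return at the 97.5% tail: μ − z·σ = 0.29% − 1.960 × 1.64% = 0.29 − 3.2144 = -2.9244%
VaR = −(-2.9244%) × $710,000 = 2.9244% × $710,000 = $20,763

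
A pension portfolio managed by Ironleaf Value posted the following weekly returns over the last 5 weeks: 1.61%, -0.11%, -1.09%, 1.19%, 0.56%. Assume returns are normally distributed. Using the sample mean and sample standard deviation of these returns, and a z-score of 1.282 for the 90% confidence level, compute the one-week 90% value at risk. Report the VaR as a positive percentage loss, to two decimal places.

0.94

μ = (1.61 − 0.11 − 1.09 + 1.19 + 0.56) / 5 = 2.160 / 5 = 0.4320%
Σ(r − μ)² = (1.61 − 0.4320)² + (-0.11 − 0.4320)² + (-1.09 − 0.4320)² + … = 4.5889
σ = √[4.5889 / 4] = 1.0711%
VaR = −(μ − z·σ) = −(0.4320 − 1.282 × 1.0711) = −(-0.9412) = 0.9412%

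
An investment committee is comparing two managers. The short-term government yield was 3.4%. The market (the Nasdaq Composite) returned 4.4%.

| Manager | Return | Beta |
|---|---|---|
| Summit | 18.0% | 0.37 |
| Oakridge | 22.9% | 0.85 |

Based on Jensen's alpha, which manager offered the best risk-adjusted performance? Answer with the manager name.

Summit: α = 18.0% − [3.4% + 0.37 × (4.4% − 3.4%)] = 14.230
Oakridge: α = 22.9% − [3.4% + 0.85 × (4.4% − 3.4%)] = 18.650
Highest: Oakridge (18.650).

Oakridge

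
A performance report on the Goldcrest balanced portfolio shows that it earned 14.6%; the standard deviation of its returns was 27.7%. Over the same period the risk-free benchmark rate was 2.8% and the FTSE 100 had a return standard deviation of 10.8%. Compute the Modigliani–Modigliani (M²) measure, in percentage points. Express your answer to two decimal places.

7.40

Sharpe = (Rp − Rf) / σp = (14.6% − 2.8%) / 27.7% = 0.4260
M² = Rf + Sharpe × σm = 2.8% + 0.4260 × 10.8% = 7.4008%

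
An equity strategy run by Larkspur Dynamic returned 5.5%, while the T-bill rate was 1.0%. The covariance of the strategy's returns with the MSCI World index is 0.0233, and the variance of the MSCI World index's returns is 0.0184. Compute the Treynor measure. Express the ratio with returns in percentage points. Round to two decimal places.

3.55

β = Cov / Var = 0.0233 / 0.0184 = 1.2663
Treynor = (Rp − Rf) / β = (5.5% − 1.0%) / 1.2663 = 4.50 / 1.2663 = 3.5537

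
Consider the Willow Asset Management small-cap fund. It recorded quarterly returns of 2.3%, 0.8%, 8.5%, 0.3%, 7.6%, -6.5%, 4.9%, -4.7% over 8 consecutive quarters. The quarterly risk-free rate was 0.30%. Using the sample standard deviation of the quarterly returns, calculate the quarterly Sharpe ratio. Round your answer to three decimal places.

0.251

Mean return r̄ = 13.20 / 8 = 1.6500%
Σ(r − r̄)² = (2.3 − 1.6500)² + (0.8 − 1.6500)² + … = 202.6000
sample σ = √(202.6000 / 7) = √28.9429 = 5.3799%
Sharpe = (r̄ − rf) / σ = (1.6500 − 0.3) / 5.3799 = 1.3500 / 5.3799 = 0.2509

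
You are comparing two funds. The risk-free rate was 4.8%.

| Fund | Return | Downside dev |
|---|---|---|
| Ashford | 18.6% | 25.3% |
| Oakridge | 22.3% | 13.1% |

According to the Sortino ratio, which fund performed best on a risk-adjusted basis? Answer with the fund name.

Oakridge

Ashford: Sortino ratio = (18.6% − 4.8%) / 25.3% = 0.545
Oakridge: Sortino ratio = (22.3% − 4.8%) / 13.1% = 1.336
Highest: Oakridge (1.336).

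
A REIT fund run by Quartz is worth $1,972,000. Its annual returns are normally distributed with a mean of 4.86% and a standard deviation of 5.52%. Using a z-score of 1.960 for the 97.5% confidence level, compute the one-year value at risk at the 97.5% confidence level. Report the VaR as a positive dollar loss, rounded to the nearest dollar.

$117,515

Return at the 97.5% tail: μ − z·σ = 4.86% − 1.960 × 5.52% = 4.86 − 10.8192 = -5.9592%
VaR = −(-5.9592%) × $1,972,000 = 5.9592% × $1,972,000 = $117,515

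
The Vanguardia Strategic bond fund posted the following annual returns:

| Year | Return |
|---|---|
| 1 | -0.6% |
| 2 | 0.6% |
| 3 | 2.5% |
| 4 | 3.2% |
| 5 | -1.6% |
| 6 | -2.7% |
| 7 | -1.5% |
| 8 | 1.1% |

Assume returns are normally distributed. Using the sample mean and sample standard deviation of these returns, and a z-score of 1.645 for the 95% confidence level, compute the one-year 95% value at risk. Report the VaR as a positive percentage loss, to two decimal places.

3.30

Mean return r̄ = 1.00 / 8 = 0.1250%
Sample std dev = √[30.3950 / 7] = 2.0838%
VaR = −(r̄ − z·σ) = −(0.1250 − 1.645 × 2.0838) = −(-3.3029) = 3.3029%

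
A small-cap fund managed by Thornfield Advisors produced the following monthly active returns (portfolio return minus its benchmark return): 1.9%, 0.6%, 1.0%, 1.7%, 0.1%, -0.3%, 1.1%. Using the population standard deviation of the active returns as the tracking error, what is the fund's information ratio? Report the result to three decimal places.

r̄ = (1.9 + 0.6 + 1 + 1.7 + 0.1 − 0.3 + 1.1) / 7 = 0.8714%
Population std dev = √[3.8543 / 7] = 0.7420%
IR = r̄ / tracking error = 0.8714 / 0.7420 = 1.1744

1.174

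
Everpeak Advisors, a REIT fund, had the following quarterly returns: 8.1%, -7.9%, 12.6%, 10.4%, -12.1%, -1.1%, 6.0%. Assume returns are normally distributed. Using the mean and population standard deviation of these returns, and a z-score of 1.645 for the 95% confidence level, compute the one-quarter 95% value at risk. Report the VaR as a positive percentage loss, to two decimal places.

12.19

r̄ = (8.1 − 7.9 + 12.6 + 10.4 − 12.1 − 1.1 + 6) / 7 = 2.2857%
Population std dev = √[541.9886 / 7] = 8.7993%
VaR = −(r̄ − z·σ) = −(2.2857 − 1.645 × 8.7993) = −(-12.1891) = 12.1891%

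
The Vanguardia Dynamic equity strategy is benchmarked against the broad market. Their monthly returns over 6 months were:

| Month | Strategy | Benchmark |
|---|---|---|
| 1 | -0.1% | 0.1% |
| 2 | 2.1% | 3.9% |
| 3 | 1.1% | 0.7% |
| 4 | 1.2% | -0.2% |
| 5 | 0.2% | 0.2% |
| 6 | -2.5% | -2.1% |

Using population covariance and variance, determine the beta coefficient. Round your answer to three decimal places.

r̄p = 0.3333%,  r̄m = 0.4333%
Cov = Σ(rp − r̄p)(rm − r̄m) / 6 = 2.1889
Var(rm) = Σ(rm − r̄m)² / 6 = 3.1789
β = Cov / Var = 2.1889 / 3.1789 = 0.6886

0.689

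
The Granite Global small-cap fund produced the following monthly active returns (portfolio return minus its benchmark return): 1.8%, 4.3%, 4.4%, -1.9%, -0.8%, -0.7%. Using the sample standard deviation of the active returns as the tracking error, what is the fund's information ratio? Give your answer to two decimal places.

μ = (1.8 + 4.3 + 4.4 − 1.9 − 0.8 − 0.7) / 6 = 1.1833%
Σ(r − μ)² = (1.8 − 1.1833)² + (4.3 − 1.1833)² + (4.4 − 1.1833)² + … = 37.4283
σ = √[37.4283 / 5] = 2.7360%
IR = μ / tracking error = 1.1833 / 2.7360 = 0.4325

0.43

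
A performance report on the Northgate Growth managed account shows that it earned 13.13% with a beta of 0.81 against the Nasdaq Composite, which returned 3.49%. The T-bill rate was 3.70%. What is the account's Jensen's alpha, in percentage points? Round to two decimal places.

CAPM expected return = Rf + β(Rm − Rf) = 3.70% + 0.81 × (3.49% − 3.70%) = 3.7 + 0.81 × -0.21 = 3.5299%
Jensen's α = Rp − E[R] = 13.13% − 3.5299% = 9.6001

9.60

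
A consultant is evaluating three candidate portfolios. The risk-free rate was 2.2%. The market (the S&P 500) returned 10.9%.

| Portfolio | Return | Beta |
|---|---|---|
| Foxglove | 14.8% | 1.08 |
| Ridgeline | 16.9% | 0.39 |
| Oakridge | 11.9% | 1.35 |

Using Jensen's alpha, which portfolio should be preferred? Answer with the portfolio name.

Foxglove: α = 14.8% − [2.2% + 1.08 × (10.9% − 2.2%)] = 3.204
Ridgeline: α = 16.9% − [2.2% + 0.39 × (10.9% − 2.2%)] = 11.307
Oakridge: α = 11.9% − [2.2% + 1.35 × (10.9% − 2.2%)] = -2.045
Highest: Ridgeline (11.307).

Ridgeline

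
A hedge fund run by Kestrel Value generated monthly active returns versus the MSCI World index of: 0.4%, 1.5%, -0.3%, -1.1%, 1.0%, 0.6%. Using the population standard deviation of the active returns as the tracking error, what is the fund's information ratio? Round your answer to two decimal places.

0.41

r̄ = (0.4 + 1.5 − 0.3 − 1.1 + 1 + 0.6) / 6 = 0.3500%
Σ(r − r̄)² = (0.4 − 0.3500)² + (1.5 − 0.3500)² + (-0.3 − 0.3500)² + … = 4.3350
population σ = √(4.3350 / 6) = √0.7225 = 0.8500%
IR = r̄ / tracking error = 0.3500 / 0.8500 = 0.4118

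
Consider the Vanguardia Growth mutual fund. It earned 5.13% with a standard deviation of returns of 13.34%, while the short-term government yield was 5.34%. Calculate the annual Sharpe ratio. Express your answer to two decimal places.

-0.02

Sharpe = (Rp − Rf) / σp = (5.13% − 5.34%) / 13.34% = -0.21% / 13.34% = -0.0157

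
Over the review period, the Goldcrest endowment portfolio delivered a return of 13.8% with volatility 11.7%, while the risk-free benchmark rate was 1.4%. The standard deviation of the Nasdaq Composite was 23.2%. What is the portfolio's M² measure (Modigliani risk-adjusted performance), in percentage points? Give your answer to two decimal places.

25.99

Sharpe = (Rp − Rf) / σp = (13.8% − 1.4%) / 11.7% = 1.0598
M² = Rf + Sharpe × σm = 1.4% + 1.0598 × 23.2% = 25.9874%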